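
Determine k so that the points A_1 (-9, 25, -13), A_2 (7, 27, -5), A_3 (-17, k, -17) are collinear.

24

Collinearity requires A_1A_2 × A_1A_3 = 0; each component is linear in k.
The x-component gives (-8)k + (192) = 0, so k = 24.
The remaining components then also vanish.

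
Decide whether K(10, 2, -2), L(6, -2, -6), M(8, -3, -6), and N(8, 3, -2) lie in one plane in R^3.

The four points are coplanar iff the 3×3 determinant with rows KL, KM, KN is zero.
Rows: (-4, -4, -4), (-2, -5, -4), (-2, 1, 0).
Expanding along the first row: (-4)(4) − (-4)(-8) + (-4)(-12) = 0.
Zero determinant ⇒ coplanar.

Yes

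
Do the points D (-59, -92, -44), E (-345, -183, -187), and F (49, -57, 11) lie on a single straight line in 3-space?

DE = (-286, -91, -143), DF = (108, 35, 55).
Comparing components 3 and 1: (-143)(108) − (-286)(55) = 286 ≠ 0, so DE and DF are not parallel and the points are not collinear.

No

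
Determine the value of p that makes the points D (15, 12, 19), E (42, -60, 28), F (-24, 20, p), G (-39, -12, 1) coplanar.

The points are coplanar iff DE · (DF × DG) = 0.
Expanding, this is linear in p: (4536)p + (-27216) = 0.
So p = 6.

6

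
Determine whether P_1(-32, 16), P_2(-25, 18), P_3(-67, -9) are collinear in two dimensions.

No

P_1P_2 = (7, 2), P_1P_3 = (-35, -25).
det[P_1P_2; P_1P_3] = (7)(-25) − (2)(-35) = -105.
The determinant is nonzero, so they are not collinear.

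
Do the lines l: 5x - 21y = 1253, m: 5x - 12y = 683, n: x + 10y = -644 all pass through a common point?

Intersecting l and m: solving the 2×2 system gives (x, y) = (-77/5, -190/3).
Substitute into n: (1)(-77/5) + (10)(-190/3) = -9731/15.
But n requires -644 ≠ -9731/15, so the three lines have no common point.

No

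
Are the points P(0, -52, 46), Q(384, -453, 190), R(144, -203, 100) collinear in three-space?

PQ = (384, -401, 144), PR = (144, -151, 54).
PQ × PR = (90, 0, -240).
The cross product is nonzero, so the points do not lie on one line.

No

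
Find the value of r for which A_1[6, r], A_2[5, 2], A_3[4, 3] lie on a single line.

The three points are collinear iff det[A_1A_2; A_1A_3] = 0.
This determinant is linear in r: (-1)r + (1) = 0, so r = 1.

1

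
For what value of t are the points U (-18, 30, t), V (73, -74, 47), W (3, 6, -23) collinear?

Direction VW = (-70, 80, -70). From the x-coordinate of U, the parameter along the line is τ = (-18 − 73)/(-70) = 13/10.
Then t = 47 + 13/10·(-70) = -44.

-44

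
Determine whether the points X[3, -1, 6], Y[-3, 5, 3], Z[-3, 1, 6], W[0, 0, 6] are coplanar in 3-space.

The four points are coplanar iff the 3×3 determinant with rows XY, XZ, XW is zero.
Rows: (-6, 6, -3), (-6, 2, 0), (-3, 1, 0).
Expanding along the first row: (-6)(0) − (6)(0) + (-3)(0) = 0.
Zero determinant ⇒ coplanar.

Yes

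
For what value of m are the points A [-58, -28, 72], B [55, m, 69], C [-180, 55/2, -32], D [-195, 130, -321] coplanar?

-45

Normal to plane ACD: n = (-10759/2, -33698, -23345/2); plane equation n·P = 415135.
Requiring n·B = 415135: (-33698)m + (-1101275) = 415135.
So m = -45.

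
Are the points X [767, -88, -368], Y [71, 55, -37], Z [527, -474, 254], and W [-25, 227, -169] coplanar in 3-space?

With X as base: XY = (-696, 143, 331), XZ = (-240, -386, 622), XW = (-792, 315, 199).
XZ × XW = (-272744, -444864, -381312).
XY · (XZ × XW) = 0.
The scalar triple product vanishes, so the four points are coplanar.

Yes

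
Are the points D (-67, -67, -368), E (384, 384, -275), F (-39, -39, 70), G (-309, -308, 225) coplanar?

With D as base: DE = (451, 451, 93), DF = (28, 28, 438), DG = (-242, -241, 593).
DF × DG = (122162, -122600, 28).
DE · (DF × DG) = -194934.
Since -194934 ≠ 0, the four points are not coplanar.

No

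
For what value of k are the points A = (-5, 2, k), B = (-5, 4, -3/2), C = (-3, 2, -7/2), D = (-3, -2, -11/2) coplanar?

Coplanarity ⇔ det[AB; AC; AD] = 0.
Expanding, this is linear in k: (8)k + (20) = 0.
So k = -5/2.

-5/2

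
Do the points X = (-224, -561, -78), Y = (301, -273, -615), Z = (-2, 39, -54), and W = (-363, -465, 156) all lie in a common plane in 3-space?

No

A normal to the plane through X, Y, Z is n = XY × XZ = (329112, -131814, 251064).
The plane has equation n·P = -19356426. For W: n·W = -19008162.
-19008162 ≠ -19356426, so W is off the plane.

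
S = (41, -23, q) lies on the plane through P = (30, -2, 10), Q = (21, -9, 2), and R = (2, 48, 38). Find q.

-2

Coplanarity requires PQ · (PR × PS) = 0.
PQ = (-9, -7, -8), PR = (-28, 50, 28); the triple product is linear in q with coefficient -646 and constant term -1292.
Setting it to zero: q = -2.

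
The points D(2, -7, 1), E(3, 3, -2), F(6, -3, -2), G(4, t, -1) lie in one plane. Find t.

-3

Normal to plane DEF: n = (-18, -9, -36); plane equation n·P = -9.
Requiring n·G = -9: (-9)t + (-36) = -9.
So t = -3.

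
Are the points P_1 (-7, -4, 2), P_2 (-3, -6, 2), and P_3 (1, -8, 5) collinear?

P_1P_2 = (4, -2, 0), P_1P_3 = (8, -4, 3).
Comparing components 2 and 3: (-2)(3) − (0)(-4) = -6 ≠ 0, so P_1P_2 and P_1P_3 are not parallel and the points are not collinear.

No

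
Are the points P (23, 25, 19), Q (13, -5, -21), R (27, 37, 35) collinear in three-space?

Yes

PQ = (-10, -30, -40), PR = (4, 12, 16).
PQ × PR = (0, 0, 0).
The cross product vanishes, so the three points are collinear.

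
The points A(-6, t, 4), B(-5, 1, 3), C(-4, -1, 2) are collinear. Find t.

3

Collinearity requires AB × AC = 0; each component is linear in t.
The x-component gives (1)t + (-3) = 0, so t = 3.
The remaining components then also vanish.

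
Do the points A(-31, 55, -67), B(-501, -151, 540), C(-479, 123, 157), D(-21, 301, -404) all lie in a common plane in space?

With A as base: AB = (-470, -206, 607), AC = (-448, 68, 224), AD = (10, 246, -337).
AC × AD = (-78020, -148736, -110888).
AB · (AC × AD) = 0.
The scalar triple product vanishes, so the four points are coplanar.

Yes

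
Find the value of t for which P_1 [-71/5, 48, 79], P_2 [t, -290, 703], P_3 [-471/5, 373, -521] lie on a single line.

Collinearity requires P_1P_2 × P_1P_3 = 0; each component is linear in t.
The y-component gives (600)t + (-41400) = 0, so t = 69.
The remaining components then also vanish.

69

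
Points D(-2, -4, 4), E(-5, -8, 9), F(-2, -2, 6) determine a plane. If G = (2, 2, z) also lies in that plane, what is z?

-2

A normal to the plane is n = DE × DF = (-18, 6, -6).
G lies in the plane iff n · DG = 0.
This gives (-6)z + (-12) = 0, so z = -2.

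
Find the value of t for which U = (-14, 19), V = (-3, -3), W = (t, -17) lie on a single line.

4

Collinearity: (W − U) must be parallel to (V − U) = (11, -22).
Cross-multiplying the components: (t − (-14))·(-22) = (-36)·(11).
Solving gives t = 4.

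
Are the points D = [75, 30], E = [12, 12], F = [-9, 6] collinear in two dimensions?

Yes

DE = (-63, -18), DF = (-84, -24).
det[DE; DF] = (-63)(-24) − (-18)(-84) = 0.
The determinant is zero, so the points are collinear.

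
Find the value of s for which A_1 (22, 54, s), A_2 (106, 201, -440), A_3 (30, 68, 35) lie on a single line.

85

Direction A_2A_3 = (-76, -133, 475). From the x-coordinate of A_1, the parameter along the line is τ = (22 − 106)/(-76) = 21/19.
Then s = (-440) + 21/19·(475) = 85.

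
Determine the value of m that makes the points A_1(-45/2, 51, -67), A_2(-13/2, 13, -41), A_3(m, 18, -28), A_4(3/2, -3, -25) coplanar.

-9/2

The points are coplanar iff A_1A_2 · (A_1A_3 × A_1A_4) = 0.
Expanding, this is linear in m: (192)m + (864) = 0.
So m = -9/2.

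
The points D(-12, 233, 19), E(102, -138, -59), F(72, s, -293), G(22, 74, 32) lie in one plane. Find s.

299

The points are coplanar iff DE · (DF × DG) = 0.
Expanding, this is linear in s: (4134)s + (-1236066) = 0.
So s = 299.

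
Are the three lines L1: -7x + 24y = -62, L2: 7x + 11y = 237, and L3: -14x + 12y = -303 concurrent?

Intersecting L1 and L2: solving the 2×2 system gives (x, y) = (26, 5).
Substitute into L3: (-14)(26) + (12)(5) = -304.
But L3 requires -303 ≠ -304, so the three lines have no common point.

No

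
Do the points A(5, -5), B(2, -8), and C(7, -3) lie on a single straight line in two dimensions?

Yes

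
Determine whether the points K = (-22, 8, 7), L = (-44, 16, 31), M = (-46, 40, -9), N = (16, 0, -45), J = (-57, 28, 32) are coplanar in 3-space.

Yes

The plane through K, L, M has normal n = KL × KM = (-896, -928, -512) and equation n·P = 8704.
Checking the remaining points: n·N = 8704, n·J = 8704.
All equal 8704, so all 5 points lie in one plane.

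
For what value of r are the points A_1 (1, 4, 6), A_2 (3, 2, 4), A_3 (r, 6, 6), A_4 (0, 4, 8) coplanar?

0

The points are coplanar iff A_1A_2 · (A_1A_3 × A_1A_4) = 0.
Expanding, this is linear in r: (4)r + (0) = 0.
So r = 0.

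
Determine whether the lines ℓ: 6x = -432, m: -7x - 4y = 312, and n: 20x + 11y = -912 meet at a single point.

Intersecting ℓ and m: solving the 2×2 system gives (x, y) = (-72, 48).
Substitute into n: (20)(-72) + (11)(48) = -912.
This equals -912, so (-72, 48) lies on all three lines and they are concurrent.

Yes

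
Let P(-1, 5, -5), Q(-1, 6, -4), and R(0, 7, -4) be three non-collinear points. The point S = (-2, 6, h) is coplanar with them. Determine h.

-3

A normal to the plane is n = PQ × PR = (-1, 1, -1).
S lies in the plane iff n · PS = 0.
This gives (-1)h + (-3) = 0, so h = -3.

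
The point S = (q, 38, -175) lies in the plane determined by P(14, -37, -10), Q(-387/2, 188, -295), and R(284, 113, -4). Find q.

-201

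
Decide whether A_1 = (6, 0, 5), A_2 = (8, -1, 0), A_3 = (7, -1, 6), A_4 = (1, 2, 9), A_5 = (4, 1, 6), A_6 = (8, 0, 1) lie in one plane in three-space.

No

The plane through A_1, A_2, A_3 has normal n = A_1A_2 × A_1A_3 = (-6, -7, -1) and equation n·P = -41.
Checking the remaining points: n·A_4 = -29, n·A_5 = -37, n·A_6 = -49.
Since n·A_4 = -29 ≠ -41, A_4 is off the plane and the points are not all coplanar.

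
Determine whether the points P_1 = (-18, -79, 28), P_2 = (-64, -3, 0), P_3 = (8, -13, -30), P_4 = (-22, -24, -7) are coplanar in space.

With P_1 as base: P_1P_2 = (-46, 76, -28), P_1P_3 = (26, 66, -58), P_1P_4 = (-4, 55, -35).
P_1P_3 × P_1P_4 = (880, 1142, 1694).
P_1P_2 · (P_1P_3 × P_1P_4) = -1120.
Since -1120 ≠ 0, the four points are not coplanar.

No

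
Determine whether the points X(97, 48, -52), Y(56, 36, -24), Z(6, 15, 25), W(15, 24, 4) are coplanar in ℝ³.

Yes

The four points are coplanar iff the 3×3 determinant with rows XY, XZ, XW is zero.
Rows: (-41, -12, 28), (-91, -33, 77), (-82, -24, 56).
Expanding along the first row: (-41)(0) − (-12)(1218) + (28)(-522) = 0.
Zero determinant ⇒ coplanar.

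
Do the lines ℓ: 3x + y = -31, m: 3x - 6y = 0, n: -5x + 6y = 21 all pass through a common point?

Intersecting ℓ and m: solving the 2×2 system gives (x, y) = (-62/7, -31/7).
Substitute into n: (-5)(-62/7) + (6)(-31/7) = 124/7.
But n requires 21 ≠ 124/7, so the three lines have no common point.

No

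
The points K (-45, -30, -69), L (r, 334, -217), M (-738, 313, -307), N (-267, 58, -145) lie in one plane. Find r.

Normal to plane KMN: n = (-5124, 168, 15162); plane equation n·P = -820638.
Requiring n·L = -820638: (-5124)r + (-3234042) = -820638.
So r = -471.

-471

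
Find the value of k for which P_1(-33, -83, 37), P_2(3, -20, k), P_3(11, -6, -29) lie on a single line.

-17

Collinearity requires P_1P_2 × P_1P_3 = 0; each component is linear in k.
The x-component gives (-77)k + (-1309) = 0, so k = -17.
The remaining components then also vanish.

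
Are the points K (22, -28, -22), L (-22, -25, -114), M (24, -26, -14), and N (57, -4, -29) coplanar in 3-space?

No

With K as base: KL = (-44, 3, -92), KM = (2, 2, 8), KN = (35, 24, -7).
KM × KN = (-206, 294, -22).
KL · (KM × KN) = 11970.
Since 11970 ≠ 0, the four points are not coplanar.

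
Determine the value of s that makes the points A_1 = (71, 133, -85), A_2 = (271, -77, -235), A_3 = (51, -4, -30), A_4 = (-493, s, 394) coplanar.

504

Normal to plane A_1A_2A_3: n = (-32100, -8000, -31600); plane equation n·P = -657100.
Requiring n·A_4 = -657100: (-8000)s + (3374900) = -657100.
So s = 504.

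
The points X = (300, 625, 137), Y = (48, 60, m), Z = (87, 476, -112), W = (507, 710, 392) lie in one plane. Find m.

Normal to plane XZW: n = (-16830, 2772, 12738); plane equation n·P = -1571394.
Requiring n·Y = -1571394: (12738)m + (-641520) = -1571394.
So m = -73.

-73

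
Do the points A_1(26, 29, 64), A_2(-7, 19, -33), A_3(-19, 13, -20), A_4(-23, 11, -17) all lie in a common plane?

No

The four points are coplanar iff the 3×3 determinant with rows A_1A_2, A_1A_3, A_1A_4 is zero.
Rows: (-33, -10, -97), (-45, -16, -84), (-49, -18, -81).
Expanding along the first row: (-33)(-216) − (-10)(-471) + (-97)(26) = -104.
Nonzero ⇒ not coplanar.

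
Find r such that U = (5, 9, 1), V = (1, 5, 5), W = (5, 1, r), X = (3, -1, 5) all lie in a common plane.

The points are coplanar iff UV · (UW × UX) = 0.
Expanding, this is linear in r: (-32)r + (96) = 0.
So r = 3.

3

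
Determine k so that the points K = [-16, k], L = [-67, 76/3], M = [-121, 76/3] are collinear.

76/3

The three points are collinear iff det[KL; KM] = 0.
This determinant is linear in k: (-54)k + (1368) = 0, so k = 76/3.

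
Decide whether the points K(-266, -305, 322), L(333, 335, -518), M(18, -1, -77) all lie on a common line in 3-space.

KL = (599, 640, -840), KM = (284, 304, -399).
KL × KM = (0, 441, 336).
The cross product is nonzero, so the points do not lie on one line.

No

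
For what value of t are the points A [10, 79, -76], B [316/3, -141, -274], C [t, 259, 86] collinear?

Direction AB = (286/3, -220, -198). From the y-coordinate of C, the parameter along the line is τ = (259 − 79)/(-220) = -9/11.
Then t = 10 + (-9/11)·(286/3) = -68.

-68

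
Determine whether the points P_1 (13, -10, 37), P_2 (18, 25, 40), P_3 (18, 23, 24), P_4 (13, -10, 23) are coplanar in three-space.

No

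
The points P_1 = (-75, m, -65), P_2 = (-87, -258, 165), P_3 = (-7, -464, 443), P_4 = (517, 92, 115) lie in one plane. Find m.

The points are coplanar iff P_1P_2 · (P_1P_3 × P_1P_4) = 0.
Expanding, this is linear in m: (-171912)m + (-8251776) = 0.
So m = -48.

-48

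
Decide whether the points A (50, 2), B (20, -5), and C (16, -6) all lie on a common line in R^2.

AB = (-30, -7), AC = (-34, -8).
det[AB; AC] = (-30)(-8) − (-7)(-34) = 2.
The determinant is nonzero, so they are not collinear.

No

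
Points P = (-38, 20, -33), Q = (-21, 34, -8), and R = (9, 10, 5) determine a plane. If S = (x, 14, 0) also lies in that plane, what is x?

Coplanarity requires PQ · (PR × PS) = 0.
PQ = (17, 14, 25), PR = (47, -10, 38); the triple product is linear in x with coefficient 782 and constant term -782.
Setting it to zero: x = 1.

1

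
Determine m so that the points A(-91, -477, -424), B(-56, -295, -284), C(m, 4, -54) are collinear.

Direction AB = (35, 182, 140). From the y-coordinate of C, the parameter along the line is τ = (4 − (-477))/182 = 37/14.
Then m = (-91) + 37/14·(35) = 3/2.

3/2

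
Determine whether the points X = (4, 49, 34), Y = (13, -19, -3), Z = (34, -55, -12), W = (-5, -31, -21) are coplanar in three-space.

No

The four points are coplanar iff the 3×3 determinant with rows XY, XZ, XW is zero.
Rows: (9, -68, -37), (30, -104, -46), (-9, -80, -55).
Expanding along the first row: (9)(2040) − (-68)(-2064) + (-37)(-3336) = 1440.
Nonzero ⇒ not coplanar.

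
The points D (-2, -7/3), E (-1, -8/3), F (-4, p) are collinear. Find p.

-5/3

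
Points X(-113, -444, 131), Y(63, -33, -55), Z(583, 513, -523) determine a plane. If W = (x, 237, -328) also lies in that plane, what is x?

374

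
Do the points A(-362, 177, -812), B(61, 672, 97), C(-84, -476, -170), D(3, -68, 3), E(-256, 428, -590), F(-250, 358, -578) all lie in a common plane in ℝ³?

The plane through A, B, C has normal n = AB × AC = (911367, -18864, -413829) and equation n·P = 2775366.
Checking the remaining points: n·D = 2775366, n·E = 2775366, n·F = 4598100.
Since n·F = 4598100 ≠ 2775366, F is off the plane and the points are not all coplanar.

No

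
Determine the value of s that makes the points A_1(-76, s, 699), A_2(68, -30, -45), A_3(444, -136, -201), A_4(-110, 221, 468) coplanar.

647/2

The points are coplanar iff A_1A_2 · (A_1A_3 × A_1A_4) = 0.
Expanding, this is linear in s: (165120)s + (-53416320) = 0.
So s = 647/2.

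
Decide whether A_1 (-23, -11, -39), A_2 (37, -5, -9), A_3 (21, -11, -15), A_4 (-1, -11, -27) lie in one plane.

Yes

With A_1 as base: A_1A_2 = (60, 6, 30), A_1A_3 = (44, 0, 24), A_1A_4 = (22, 0, 12).
A_1A_3 × A_1A_4 = (0, 0, 0).
A_1A_2 · (A_1A_3 × A_1A_4) = 0.
The scalar triple product vanishes, so the four points are coplanar.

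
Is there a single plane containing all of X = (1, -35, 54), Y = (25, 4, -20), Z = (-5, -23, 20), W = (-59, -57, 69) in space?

The four points are coplanar iff the 3×3 determinant with rows XY, XZ, XW is zero.
Rows: (24, 39, -74), (-6, 12, -34), (-60, -22, 15).
Expanding along the first row: (24)(-568) − (39)(-2130) + (-74)(852) = 6390.
Nonzero ⇒ not coplanar.

No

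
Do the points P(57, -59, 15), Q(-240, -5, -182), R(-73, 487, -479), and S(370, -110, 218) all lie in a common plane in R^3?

The four points are coplanar iff the 3×3 determinant with rows PQ, PR, PS is zero.
Rows: (-297, 54, -197), (-130, 546, -494), (313, -51, 203).
Expanding along the first row: (-297)(85644) − (54)(128232) + (-197)(-164268) = 0.
Zero determinant ⇒ coplanar.

Yes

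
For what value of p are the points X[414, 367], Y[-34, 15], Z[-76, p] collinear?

-18

The three points are collinear iff det[XY; XZ] = 0.
This determinant is linear in p: (-448)p + (-8064) = 0, so p = -18.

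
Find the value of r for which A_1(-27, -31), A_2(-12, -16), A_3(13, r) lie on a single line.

9

Collinearity: (A_3 − A_1) must be parallel to (A_2 − A_1) = (15, 15).
Cross-multiplying the components: (r − (-31))·(15) = (40)·(15).
Solving gives r = 9.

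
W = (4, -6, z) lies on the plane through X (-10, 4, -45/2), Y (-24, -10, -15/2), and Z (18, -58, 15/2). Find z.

A normal to the plane is n = XY × XZ = (510, 840, 1260).
W lies in the plane iff n · XW = 0.
This gives (1260)z + (27090) = 0, so z = -43/2.

-43/2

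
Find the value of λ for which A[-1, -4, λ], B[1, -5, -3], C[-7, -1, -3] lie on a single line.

-3

Direction BC = (-8, 4, 0). From the x-coordinate of A, the parameter along the line is τ = (-1 − 1)/(-8) = 1/4.
Then λ = (-3) + 1/4·(0) = -3.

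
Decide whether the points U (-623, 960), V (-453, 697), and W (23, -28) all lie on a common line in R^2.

UV = (170, -263), UW = (646, -988).
Twice the signed area of △UVW is (170)(-988) − (-263)(646) = 1938.
The area is nonzero, so the three points are not collinear.

No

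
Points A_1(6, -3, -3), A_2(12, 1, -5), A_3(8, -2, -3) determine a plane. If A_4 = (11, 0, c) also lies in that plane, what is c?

-4

The plane through A_1, A_2, A_3 has equation 2x − 4y − 2z = 30.
Substituting A_4: (-2)c + (22) = 30, so c = -4.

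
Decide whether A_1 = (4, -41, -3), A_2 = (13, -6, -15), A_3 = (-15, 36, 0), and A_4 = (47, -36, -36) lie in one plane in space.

No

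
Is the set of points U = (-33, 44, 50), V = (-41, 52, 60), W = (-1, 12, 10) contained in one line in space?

Yes

UV = (-8, 8, 10), UW = (32, -32, -40).
UV × UW = (0, 0, 0).
The cross product vanishes, so the three points are collinear.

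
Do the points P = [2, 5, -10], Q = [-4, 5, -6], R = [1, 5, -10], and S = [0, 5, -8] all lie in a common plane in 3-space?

Yes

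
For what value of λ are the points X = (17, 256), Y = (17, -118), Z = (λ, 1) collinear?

17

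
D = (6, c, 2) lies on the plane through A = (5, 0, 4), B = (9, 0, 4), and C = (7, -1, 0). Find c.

-1/2

Coplanarity requires AB · (AC × AD) = 0.
AB = (4, 0, 0), AC = (2, -1, -4); the triple product is linear in c with coefficient 16 and constant term 8.
Setting it to zero: c = -1/2.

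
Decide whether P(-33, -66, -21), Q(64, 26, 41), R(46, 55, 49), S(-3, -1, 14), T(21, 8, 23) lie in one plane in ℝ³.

The plane through P, Q, R has normal n = PQ × PR = (-1062, -1892, 4469) and equation n·X = 66069.
Checking the remaining points: n·S = 67644, n·T = 65349.
Since n·S = 67644 ≠ 66069, S is off the plane and the points are not all coplanar.

No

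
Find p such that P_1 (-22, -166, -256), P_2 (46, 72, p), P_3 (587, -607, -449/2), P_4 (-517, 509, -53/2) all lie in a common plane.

-21

Coplanarity ⇔ det[P_1P_2; P_1P_3; P_1P_4] = 0.
Expanding, this is linear in p: (192780)p + (4048380) = 0.
So p = -21.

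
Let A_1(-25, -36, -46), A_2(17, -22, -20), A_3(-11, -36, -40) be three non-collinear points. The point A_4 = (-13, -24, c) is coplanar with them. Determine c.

-34

Coplanarity requires A_1A_2 · (A_1A_3 × A_1A_4) = 0.
A_1A_2 = (42, 14, 26), A_1A_3 = (14, 0, 6); the triple product is linear in c with coefficient -196 and constant term -6664.
Setting it to zero: c = -34.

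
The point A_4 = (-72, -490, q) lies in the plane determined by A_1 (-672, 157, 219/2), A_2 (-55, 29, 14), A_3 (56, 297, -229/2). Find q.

Coplanarity requires A_1A_2 · (A_1A_3 × A_1A_4) = 0.
A_1A_2 = (617, -128, -191/2), A_1A_3 = (728, 140, -224); the triple product is linear in q with coefficient 179564 and constant term -38875606.
Setting it to zero: q = 433/2.

433/2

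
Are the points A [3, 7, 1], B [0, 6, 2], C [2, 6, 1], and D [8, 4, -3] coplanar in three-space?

Yes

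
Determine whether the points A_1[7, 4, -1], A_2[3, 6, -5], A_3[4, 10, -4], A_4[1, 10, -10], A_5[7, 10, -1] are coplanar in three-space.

No

The plane through A_1, A_2, A_3 has normal n = A_1A_2 × A_1A_3 = (18, 0, -18) and equation n·P = 144.
Checking the remaining points: n·A_4 = 198, n·A_5 = 144.
Since n·A_4 = 198 ≠ 144, A_4 is off the plane and the points are not all coplanar.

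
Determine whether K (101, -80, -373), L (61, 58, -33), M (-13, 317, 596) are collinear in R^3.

KL = (-40, 138, 340), KM = (-114, 397, 969).
KL × KM = (-1258, 0, -148).
The cross product is nonzero, so the points do not lie on one line.

No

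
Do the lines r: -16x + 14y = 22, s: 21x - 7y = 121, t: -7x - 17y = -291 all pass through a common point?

No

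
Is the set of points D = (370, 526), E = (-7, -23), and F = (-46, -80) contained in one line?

DE = (-377, -549), DF = (-416, -606).
If collinear, DF would be a scalar multiple of DE. But (-377)·(-606) ≠ (-549)·(-416) (difference 78), so they are not parallel; the points are not collinear.

No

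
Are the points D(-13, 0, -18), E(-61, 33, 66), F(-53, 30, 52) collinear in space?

No

DE = (-48, 33, 84), DF = (-40, 30, 70).
Comparing components 2 and 3: (33)(70) − (84)(30) = -210 ≠ 0, so DE and DF are not parallel and the points are not collinear.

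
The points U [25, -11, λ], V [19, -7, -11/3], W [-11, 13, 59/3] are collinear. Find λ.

Direction VW = (-30, 20, 70/3). From the x-coordinate of U, the parameter along the line is τ = (25 − 19)/(-30) = -1/5.
Then λ = (-11/3) + (-1/5)·(70/3) = -25/3.

-25/3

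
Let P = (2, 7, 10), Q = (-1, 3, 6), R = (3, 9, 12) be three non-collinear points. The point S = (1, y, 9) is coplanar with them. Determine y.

A normal to the plane is n = PQ × PR = (0, 2, -2).
S lies in the plane iff n · PS = 0.
This gives (2)y + (-12) = 0, so y = 6.

6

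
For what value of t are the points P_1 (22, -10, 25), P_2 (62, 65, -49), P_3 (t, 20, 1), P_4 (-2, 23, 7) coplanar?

Coplanarity ⇔ det[P_1P_2; P_1P_3; P_1P_4] = 0.
Expanding, this is linear in t: (-1092)t + (24024) = 0.
So t = 22.

22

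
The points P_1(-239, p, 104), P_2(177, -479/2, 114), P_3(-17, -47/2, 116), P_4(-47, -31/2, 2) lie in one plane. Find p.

The points are coplanar iff P_1P_2 · (P_1P_3 × P_1P_4) = 0.
Expanding, this is linear in p: (22176)p + (-4889808) = 0.
So p = 441/2.

441/2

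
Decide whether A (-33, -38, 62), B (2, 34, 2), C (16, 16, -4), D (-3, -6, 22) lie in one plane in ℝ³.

With A as base: AB = (35, 72, -60), AC = (49, 54, -66), AD = (30, 32, -40).
AC × AD = (-48, -20, -52).
AB · (AC × AD) = 0.
The scalar triple product vanishes, so the four points are coplanar.

Yes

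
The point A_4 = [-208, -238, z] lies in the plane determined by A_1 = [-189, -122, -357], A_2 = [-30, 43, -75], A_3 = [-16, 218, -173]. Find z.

The plane through A_1, A_2, A_3 has equation −65520x + 19530y + 25515z = 891765.
Substituting A_4: (25515)z + (8980020) = 891765, so z = -317.

-317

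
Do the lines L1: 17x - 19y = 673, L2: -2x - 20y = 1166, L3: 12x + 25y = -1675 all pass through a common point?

Intersecting L1 and L2: solving the 2×2 system gives (x, y) = (-23, -56).
Substitute into L3: (12)(-23) + (25)(-56) = -1676.
But L3 requires -1675 ≠ -1676, so the three lines have no common point.

No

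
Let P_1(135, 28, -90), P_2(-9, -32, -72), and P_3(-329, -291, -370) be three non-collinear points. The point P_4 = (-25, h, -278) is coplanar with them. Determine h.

-116

Coplanarity requires P_1P_2 · (P_1P_3 × P_1P_4) = 0.
P_1P_2 = (-144, -60, 18), P_1P_3 = (-464, -319, -280); the triple product is linear in h with coefficient -48672 and constant term -5645952.
Setting it to zero: h = -116.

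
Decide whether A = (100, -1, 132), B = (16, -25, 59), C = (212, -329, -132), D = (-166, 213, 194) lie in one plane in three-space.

No

The four points are coplanar iff the 3×3 determinant with rows AB, AC, AD is zero.
Rows: (-84, -24, -73), (112, -328, -264), (-266, 214, 62).
Expanding along the first row: (-84)(36160) − (-24)(-63280) + (-73)(-63280) = 63280.
Nonzero ⇒ not coplanar.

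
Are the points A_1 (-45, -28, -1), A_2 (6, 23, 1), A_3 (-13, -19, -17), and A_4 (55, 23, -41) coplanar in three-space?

With A_1 as base: A_1A_2 = (51, 51, 2), A_1A_3 = (32, 9, -16), A_1A_4 = (100, 51, -40).
A_1A_3 × A_1A_4 = (456, -320, 732).
A_1A_2 · (A_1A_3 × A_1A_4) = 8400.
Since 8400 ≠ 0, the four points are not coplanar.

No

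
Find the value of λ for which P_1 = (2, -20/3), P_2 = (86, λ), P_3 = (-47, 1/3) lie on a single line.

-56/3

The three points are collinear iff det[P_1P_2; P_1P_3] = 0.
This determinant is linear in λ: (49)λ + (2744/3) = 0, so λ = -56/3.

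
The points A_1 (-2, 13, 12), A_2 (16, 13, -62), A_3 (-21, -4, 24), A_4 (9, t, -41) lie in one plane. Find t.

Coplanarity ⇔ det[A_1A_2; A_1A_3; A_1A_4] = 0.
Expanding, this is linear in t: (1190)t + (-13090) = 0.
So t = 11.

11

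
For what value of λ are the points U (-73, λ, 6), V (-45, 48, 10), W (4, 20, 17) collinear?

64

Direction VW = (49, -28, 7). From the x-coordinate of U, the parameter along the line is τ = (-73 − (-45))/49 = -4/7.
Then λ = 48 + (-4/7)·(-28) = 64.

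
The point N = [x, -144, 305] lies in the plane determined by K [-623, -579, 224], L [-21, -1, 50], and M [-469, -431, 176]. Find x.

-161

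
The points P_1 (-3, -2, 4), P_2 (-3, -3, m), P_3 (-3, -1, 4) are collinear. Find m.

4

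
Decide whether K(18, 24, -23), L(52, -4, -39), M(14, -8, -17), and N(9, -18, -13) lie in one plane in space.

Yes

The four points are coplanar iff the 3×3 determinant with rows KL, KM, KN is zero.
Rows: (34, -28, -16), (-4, -32, 6), (-9, -42, 10).
Expanding along the first row: (34)(-68) − (-28)(14) + (-16)(-120) = 0.
Zero determinant ⇒ coplanar.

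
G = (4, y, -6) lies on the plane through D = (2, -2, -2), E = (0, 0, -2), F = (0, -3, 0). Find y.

2

The plane through D, E, F has equation 4x + 4y + 6z = -12.
Substituting G: (4)y + (-20) = -12, so y = 2.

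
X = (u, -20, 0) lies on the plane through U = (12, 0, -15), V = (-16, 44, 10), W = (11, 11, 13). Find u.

Coplanarity requires UV · (UW × UX) = 0.
UV = (-28, 44, 25), UW = (-1, 11, 28); the triple product is linear in u with coefficient 957 and constant term -30624.
Setting it to zero: u = 32.

32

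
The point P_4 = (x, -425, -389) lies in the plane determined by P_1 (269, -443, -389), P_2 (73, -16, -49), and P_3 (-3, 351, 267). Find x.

Coplanarity requires P_1P_2 · (P_1P_3 × P_1P_4) = 0.
P_1P_2 = (-196, 427, 340), P_1P_3 = (-272, 794, 656); the triple product is linear in x with coefficient 10152 and constant term -2081160.
Setting it to zero: x = 205.

205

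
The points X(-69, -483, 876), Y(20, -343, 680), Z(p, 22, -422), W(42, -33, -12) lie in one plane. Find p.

Coplanarity ⇔ det[XY; XZ; XW] = 0.
Expanding, this is linear in p: (36120)p + (5381880) = 0.
So p = -149.

-149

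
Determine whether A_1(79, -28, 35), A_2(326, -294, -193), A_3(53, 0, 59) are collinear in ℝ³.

A_1A_2 = (247, -266, -228), A_1A_3 = (-26, 28, 24).
A_1A_2 × A_1A_3 = (0, 0, 0).
The cross product vanishes, so the three points are collinear.

Yes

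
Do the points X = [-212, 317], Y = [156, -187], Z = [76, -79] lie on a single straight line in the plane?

No

XY = (368, -504), XZ = (288, -396).
If collinear, XZ would be a scalar multiple of XY. But (368)·(-396) ≠ (-504)·(288) (difference -576), so they are not parallel; the points are not collinear.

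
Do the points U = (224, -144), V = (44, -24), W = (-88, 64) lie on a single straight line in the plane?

Yes

UV = (-180, 120), UW = (-312, 208).
det[UV; UW] = (-180)(208) − (120)(-312) = 0.
The determinant is zero, so the points are collinear.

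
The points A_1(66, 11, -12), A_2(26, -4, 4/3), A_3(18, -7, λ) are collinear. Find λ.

Direction A_1A_2 = (-40, -15, 40/3). From the x-coordinate of A_3, the parameter along the line is τ = (18 − 66)/(-40) = 6/5.
Then λ = (-12) + 6/5·(40/3) = 4.

4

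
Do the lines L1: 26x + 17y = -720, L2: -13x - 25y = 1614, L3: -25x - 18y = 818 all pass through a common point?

Yes

The three lines meet at one point iff the augmented coefficient matrix [aᵢ bᵢ cᵢ] has rank < 3, i.e. its determinant vanishes.
Here the determinant is 0.
It vanishes, so the lines are concurrent at (22, -76).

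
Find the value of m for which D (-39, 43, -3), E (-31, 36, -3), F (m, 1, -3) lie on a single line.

Direction DE = (8, -7, 0). From the y-coordinate of F, the parameter along the line is τ = (1 − 43)/(-7) = 6.
Then m = (-39) + 6·(8) = 9.

9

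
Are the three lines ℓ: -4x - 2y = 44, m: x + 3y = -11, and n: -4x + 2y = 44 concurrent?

Intersecting ℓ and m: solving the 2×2 system gives (x, y) = (-11, 0).
Substitute into n: (-4)(-11) + (2)(0) = 44.
This equals 44, so (-11, 0) lies on all three lines and they are concurrent.

Yes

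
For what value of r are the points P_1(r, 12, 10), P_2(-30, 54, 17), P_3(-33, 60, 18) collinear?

Collinearity requires P_1P_2 × P_1P_3 = 0; each component is linear in r.
The y-component gives (1)r + (9) = 0, so r = -9.
The remaining components then also vanish.

-9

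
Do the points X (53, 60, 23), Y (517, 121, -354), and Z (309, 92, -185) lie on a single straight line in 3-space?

XY = (464, 61, -377), XZ = (256, 32, -208).
Comparing components 2 and 3: (61)(-208) − (-377)(32) = -624 ≠ 0, so XY and XZ are not parallel and the points are not collinear.

No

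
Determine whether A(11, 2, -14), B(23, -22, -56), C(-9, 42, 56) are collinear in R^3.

AB = (12, -24, -42), AC = (-20, 40, 70).
AB × AC = (0, 0, 0).
The cross product vanishes, so the three points are collinear.

Yes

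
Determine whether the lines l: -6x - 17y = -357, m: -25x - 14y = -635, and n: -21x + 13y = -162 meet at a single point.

Intersecting l and m: solving the 2×2 system gives (x, y) = (17, 15).
Substitute into n: (-21)(17) + (13)(15) = -162.
This equals -162, so (17, 15) lies on all three lines and they are concurrent.

Yes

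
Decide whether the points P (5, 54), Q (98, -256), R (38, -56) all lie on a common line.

PQ = (93, -310), PR = (33, -110).
det[PQ; PR] = (93)(-110) − (-310)(33) = 0.
The determinant is zero, so the points are collinear.

Yes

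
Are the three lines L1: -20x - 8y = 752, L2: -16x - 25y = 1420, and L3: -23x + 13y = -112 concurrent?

Yes

Intersecting L1 and L2: solving the 2×2 system gives (x, y) = (-20, -44).
Substitute into L3: (-23)(-20) + (13)(-44) = -112.
This equals -112, so (-20, -44) lies on all three lines and they are concurrent.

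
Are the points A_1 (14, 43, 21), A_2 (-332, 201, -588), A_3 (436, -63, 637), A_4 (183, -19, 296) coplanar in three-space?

The four points are coplanar iff the 3×3 determinant with rows A_1A_2, A_1A_3, A_1A_4 is zero.
Rows: (-346, 158, -609), (422, -106, 616), (169, -62, 275).
Expanding along the first row: (-346)(9042) − (158)(11946) + (-609)(-8250) = 8250.
Nonzero ⇒ not coplanar.

No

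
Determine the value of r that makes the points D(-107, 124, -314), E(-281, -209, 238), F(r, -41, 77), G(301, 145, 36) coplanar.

The points are coplanar iff DE · (DF × DG) = 0.
Expanding, this is linear in r: (128142)r + (9226224) = 0.
So r = -72.

-72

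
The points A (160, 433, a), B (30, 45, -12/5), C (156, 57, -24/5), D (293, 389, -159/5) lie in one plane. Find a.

Coplanarity ⇔ det[AB; AC; AD] = 0.
Expanding, this is linear in a: (-40188)a + (-6751584/5) = 0.
So a = -168/5.

-168/5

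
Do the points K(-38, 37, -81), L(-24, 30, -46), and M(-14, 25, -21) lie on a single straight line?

KL = (14, -7, 35), KM = (24, -12, 60).
KL × KM = (0, 0, 0).
The cross product vanishes, so the three points are collinear.

Yes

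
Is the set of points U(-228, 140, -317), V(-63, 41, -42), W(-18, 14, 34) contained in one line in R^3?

No

UV = (165, -99, 275), UW = (210, -126, 351).
UV × UW = (-99, -165, 0).
The cross product is nonzero, so the points do not lie on one line.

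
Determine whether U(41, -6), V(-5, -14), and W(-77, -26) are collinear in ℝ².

UV = (-46, -8), UW = (-118, -20).
det[UV; UW] = (-46)(-20) − (-8)(-118) = -24.
The determinant is nonzero, so they are not collinear.

No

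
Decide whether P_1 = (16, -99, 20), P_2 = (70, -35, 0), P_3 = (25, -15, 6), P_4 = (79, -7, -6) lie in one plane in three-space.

No

With P_1 as base: P_1P_2 = (54, 64, -20), P_1P_3 = (9, 84, -14), P_1P_4 = (63, 92, -26).
P_1P_3 × P_1P_4 = (-896, -648, -4464).
P_1P_2 · (P_1P_3 × P_1P_4) = -576.
Since -576 ≠ 0, the four points are not coplanar.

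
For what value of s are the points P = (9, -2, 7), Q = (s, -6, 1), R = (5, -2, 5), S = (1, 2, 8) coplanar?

Normal to plane PRS: n = (8, 20, -16); plane equation n·X = -80.
Requiring n·Q = -80: (8)s + (-136) = -80.
So s = 7.

7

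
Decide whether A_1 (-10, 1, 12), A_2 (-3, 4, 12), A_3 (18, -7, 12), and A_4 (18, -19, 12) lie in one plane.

Yes

With A_1 as base: A_1A_2 = (7, 3, 0), A_1A_3 = (28, -8, 0), A_1A_4 = (28, -20, 0).
A_1A_3 × A_1A_4 = (0, 0, -336).
A_1A_2 · (A_1A_3 × A_1A_4) = 0.
The scalar triple product vanishes, so the four points are coplanar.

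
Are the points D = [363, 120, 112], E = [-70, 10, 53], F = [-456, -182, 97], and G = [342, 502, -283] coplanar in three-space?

No

The four points are coplanar iff the 3×3 determinant with rows DE, DF, DG is zero.
Rows: (-433, -110, -59), (-819, -302, -15), (-21, 382, -395).
Expanding along the first row: (-433)(125020) − (-110)(323190) + (-59)(-319200) = 250040.
Nonzero ⇒ not coplanar.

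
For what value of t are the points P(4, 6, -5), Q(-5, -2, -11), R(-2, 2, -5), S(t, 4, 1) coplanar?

Normal to plane PQR: n = (-24, 36, -12); plane equation n·X = 180.
Requiring n·S = 180: (-24)t + (132) = 180.
So t = -2.

-2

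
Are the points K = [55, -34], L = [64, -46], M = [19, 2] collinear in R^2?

KL = (9, -12), KM = (-36, 36).
det[KL; KM] = (9)(36) − (-12)(-36) = -108.
The determinant is nonzero, so they are not collinear.

No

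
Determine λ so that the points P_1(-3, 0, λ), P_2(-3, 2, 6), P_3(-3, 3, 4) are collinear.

Collinearity requires P_1P_2 × P_1P_3 = 0; each component is linear in λ.
The x-component gives (1)λ + (-10) = 0, so λ = 10.
The remaining components then also vanish.

10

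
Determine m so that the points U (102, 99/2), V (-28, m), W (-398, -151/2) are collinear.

17

The three points are collinear iff det[UV; UW] = 0.
This determinant is linear in m: (500)m + (-8500) = 0, so m = 17.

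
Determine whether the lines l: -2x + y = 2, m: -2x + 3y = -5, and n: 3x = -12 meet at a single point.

The three lines meet at one point iff the augmented coefficient matrix [aᵢ bᵢ cᵢ] has rank < 3, i.e. its determinant vanishes.
Here the determinant is 15.
Nonzero, so no common point exists.

No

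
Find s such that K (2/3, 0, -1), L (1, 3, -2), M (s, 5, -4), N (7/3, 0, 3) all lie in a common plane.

2/3

Normal to plane KLN: n = (12, -3, -5); plane equation n·P = 13.
Requiring n·M = 13: (12)s + (5) = 13.
So s = 2/3.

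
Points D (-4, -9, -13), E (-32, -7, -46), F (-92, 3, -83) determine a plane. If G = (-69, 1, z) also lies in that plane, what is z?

The plane through D, E, F has equation 256x + 944y − 160z = -7440.
Substituting G: (-160)z + (-16720) = -7440, so z = -58.

-58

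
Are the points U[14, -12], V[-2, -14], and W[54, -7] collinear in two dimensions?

Yes

UV = (-16, -2), UW = (40, 5).
Twice the signed area of △UVW is (-16)(5) − (-2)(40) = 0.
The triangle is degenerate (zero area), so the points are collinear.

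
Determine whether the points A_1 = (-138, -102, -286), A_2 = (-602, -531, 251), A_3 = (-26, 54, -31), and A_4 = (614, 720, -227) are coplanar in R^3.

With A_1 as base: A_1A_2 = (-464, -429, 537), A_1A_3 = (112, 156, 255), A_1A_4 = (752, 822, 59).
A_1A_3 × A_1A_4 = (-200406, 185152, -25248).
A_1A_2 · (A_1A_3 × A_1A_4) = 0.
The scalar triple product vanishes, so the four points are coplanar.

Yes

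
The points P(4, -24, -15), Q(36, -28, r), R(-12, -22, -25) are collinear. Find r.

5

Direction PR = (-16, 2, -10). From the x-coordinate of Q, the parameter along the line is τ = (36 − 4)/(-16) = -2.
Then r = (-15) + (-2)·(-10) = 5.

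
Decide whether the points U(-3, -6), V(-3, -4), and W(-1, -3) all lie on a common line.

UV = (0, 2), UW = (2, 3).
det[UV; UW] = (0)(3) − (2)(2) = -4.
The determinant is nonzero, so they are not collinear.

No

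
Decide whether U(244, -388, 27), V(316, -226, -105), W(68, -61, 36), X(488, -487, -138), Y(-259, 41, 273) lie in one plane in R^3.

No

The plane through U, V, W has normal n = UV × UW = (44622, 22584, 52056) and equation n·P = 3530688.
Checking the remaining points: n·X = 3593400, n·Y = 3580134.
Since n·X = 3593400 ≠ 3530688, X is off the plane and the points are not all coplanar.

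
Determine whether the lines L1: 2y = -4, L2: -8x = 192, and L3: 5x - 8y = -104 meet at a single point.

The three lines meet at one point iff the augmented coefficient matrix [aᵢ bᵢ cᵢ] has rank < 3, i.e. its determinant vanishes.
Here the determinant is 0.
It vanishes, so the lines are concurrent at (-24, -2).

Yes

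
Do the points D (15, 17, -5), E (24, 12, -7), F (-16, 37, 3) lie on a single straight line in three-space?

No

DE = (9, -5, -2), DF = (-31, 20, 8).
DE × DF = (0, -10, 25).
The cross product is nonzero, so the points do not lie on one line.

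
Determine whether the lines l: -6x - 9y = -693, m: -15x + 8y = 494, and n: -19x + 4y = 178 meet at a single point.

Lines aᵢx + bᵢy = cᵢ with pairwise distinct directions are concurrent exactly when det[aᵢ bᵢ cᵢ] = 0.
Here the determinant is 0.
It vanishes, so the lines are concurrent at (6, 73).

Yes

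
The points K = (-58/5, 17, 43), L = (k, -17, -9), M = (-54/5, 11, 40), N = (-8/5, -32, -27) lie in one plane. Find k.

-22/5

The points are coplanar iff KL · (KM × KN) = 0.
Expanding, this is linear in k: (273)k + (6006/5) = 0.
So k = -22/5.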